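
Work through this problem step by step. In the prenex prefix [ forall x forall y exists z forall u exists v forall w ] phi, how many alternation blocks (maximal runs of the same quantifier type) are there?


Quantifier-type sequence: A A E A E A  (A=forall, E=exists)
Group into maximal same-type runs:
  Ax2 | Ex1 | Ax1 | Ex1 | Ax1
Number of blocks = 5

5


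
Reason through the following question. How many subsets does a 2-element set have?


The power set of a set with n elements has 2^n elements.
|P(S)| = 2^2 = 4

4


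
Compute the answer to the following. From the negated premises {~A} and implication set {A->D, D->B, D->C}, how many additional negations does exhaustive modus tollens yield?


Initial negated facts: {~A}
Apply modus tollens to closure:
  (no implication fires)
Final negated: {~A}
New negations: {(none)}
Count = 0

0


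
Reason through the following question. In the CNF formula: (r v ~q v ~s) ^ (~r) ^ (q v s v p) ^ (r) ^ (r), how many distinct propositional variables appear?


Identify each variable that appears in the formula.
Variables found: p, q, r, s
Count = 4

4


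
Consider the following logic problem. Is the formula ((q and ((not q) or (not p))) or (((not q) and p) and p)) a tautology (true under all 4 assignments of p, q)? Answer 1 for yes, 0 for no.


Check all 4 assignments:
p=0, q=0: 0
p=0, q=1: 1
p=1, q=0: 1
p=1, q=1: 0
Satisfying count = 2/4.
Tautology iff count = 4: no.

0


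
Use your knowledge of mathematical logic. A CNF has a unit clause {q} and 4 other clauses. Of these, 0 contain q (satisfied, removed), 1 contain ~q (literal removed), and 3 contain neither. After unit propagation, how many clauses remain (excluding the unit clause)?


Satisfied (removed): 0
Shortened (remain): 1
Unchanged (remain): 3
Remaining = 1 + 3 = 4

4


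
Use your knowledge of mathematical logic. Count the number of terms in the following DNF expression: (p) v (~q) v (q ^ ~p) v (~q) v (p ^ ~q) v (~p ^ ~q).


A DNF formula is a disjunction of terms (conjunctions).
Terms are separated by v.
Counting the disjuncts: 6 terms.

6


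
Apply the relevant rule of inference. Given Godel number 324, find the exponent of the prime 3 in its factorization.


Factorize 324 by dividing by 3 repeatedly.
Division steps: 3 divides 324 exactly 4 time(s).
Exponent of 3 = 4

4


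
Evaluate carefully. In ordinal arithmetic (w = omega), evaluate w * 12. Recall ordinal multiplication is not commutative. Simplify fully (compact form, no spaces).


Compute w * 12.
Ordinal * is associative and left-distributive over +, but NOT commutative; for finite n>1, n*w = w but w*n stays w*n.
w * 12 means 12 copies of w concatenated: w*12.
Result = w*12

w*12


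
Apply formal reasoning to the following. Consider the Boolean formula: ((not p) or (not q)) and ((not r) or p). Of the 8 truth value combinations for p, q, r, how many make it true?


Evaluate all 8 assignments for p, q, r:
p=0, q=0, r=0: 1
p=0, q=0, r=1: 0
p=0, q=1, r=0: 1
p=0, q=1, r=1: 0
p=1, q=0, r=0: 1
p=1, q=0, r=1: 1
p=1, q=1, r=0: 0
p=1, q=1, r=1: 0
Satisfying count = 4

4


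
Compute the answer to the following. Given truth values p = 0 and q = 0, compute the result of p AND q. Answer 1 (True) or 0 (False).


p = 0, q = 0
Operation: p AND q
Evaluate: 0 AND 0 = 0

0


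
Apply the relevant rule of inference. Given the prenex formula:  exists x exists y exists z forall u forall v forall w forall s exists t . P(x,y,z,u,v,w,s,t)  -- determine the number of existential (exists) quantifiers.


Quantifier prefix: exists x exists y exists z forall u forall v forall w forall s exists t
Mark each quantifier type:
  E E E U U U U E
Universal count = 4, Existential count = 4
Asked for existential (exists) quantifiers: 4

4


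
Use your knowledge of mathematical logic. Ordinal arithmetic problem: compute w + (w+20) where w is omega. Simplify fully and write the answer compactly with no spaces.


Compute w + (w+20).
Ordinal + is associative but NOT commutative; for finite n>0, n + w = w but w + n stays w+n.
w + (w+20) = (w+w) + 20 = w*2+20.
Result = w*2+20

w*2+20


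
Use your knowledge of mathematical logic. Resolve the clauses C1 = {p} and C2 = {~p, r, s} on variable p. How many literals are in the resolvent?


Remove p from C1 and ~p from C2.
C1 remainder: {}
C2 remainder: {r, s}
Union (resolvent): {r, s}
Resolvent has 2 literal(s).

2


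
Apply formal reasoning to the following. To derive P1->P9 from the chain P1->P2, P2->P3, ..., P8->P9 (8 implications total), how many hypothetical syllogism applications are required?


With 8 implications in a chain connecting 9 propositions:
P1->P2, P2->P3, ..., P8->P9
Steps needed = (number of implications) - 1 = 8 - 1 = 7

7


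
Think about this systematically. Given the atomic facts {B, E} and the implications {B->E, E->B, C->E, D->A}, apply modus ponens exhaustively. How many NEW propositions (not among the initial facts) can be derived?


Initial facts: {B, E}
Apply modus ponens to closure:
  (no implication fires)
Final known: {B, E}
New propositions: {(none)}
Count = 0

0


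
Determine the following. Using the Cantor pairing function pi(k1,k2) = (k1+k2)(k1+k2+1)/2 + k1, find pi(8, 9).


k1 + k2 = 17
(k1+k2)(k1+k2+1)/2 = 17 * 18 / 2 = 153
pi = 153 + 8 = 161

161


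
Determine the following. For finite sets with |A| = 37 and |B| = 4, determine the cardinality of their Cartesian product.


The Cartesian product A x B contains all ordered pairs (a, b).
|A x B| = |A| * |B| = 37 * 4 = 148

148


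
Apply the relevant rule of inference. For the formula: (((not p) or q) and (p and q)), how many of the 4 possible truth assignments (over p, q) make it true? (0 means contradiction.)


Check all 4 assignments:
p=0, q=0: 0
p=0, q=1: 0
p=1, q=0: 0
p=1, q=1: 1
Count of True = 1

1


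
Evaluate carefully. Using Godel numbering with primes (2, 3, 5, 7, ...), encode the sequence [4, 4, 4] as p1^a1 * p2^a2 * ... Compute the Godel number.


Encode each element as an exponent of the corresponding prime:
  2^4 = 16
  3^4 = 81
  5^4 = 625
Product = 16 * 81 * 625 = 810000

810000


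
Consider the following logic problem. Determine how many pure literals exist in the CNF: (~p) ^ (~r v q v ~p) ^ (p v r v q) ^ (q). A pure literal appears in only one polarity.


Check each variable for pure literal status:
p: mixed (not pure)
q: pure positive
r: mixed (not pure)
Pure literal count = 1

1


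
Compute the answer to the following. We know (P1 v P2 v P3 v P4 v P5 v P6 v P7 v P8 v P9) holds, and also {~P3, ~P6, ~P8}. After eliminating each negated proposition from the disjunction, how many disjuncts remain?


Original disjuncts (9): P1, P2, P3, P4, P5, P6, P7, P8, P9
Negated (eliminate): ~P3, ~P6, ~P8
Remaining disjuncts: P1, P2, P4, P5, P7, P9
Count = 9 - 3 = 6

6


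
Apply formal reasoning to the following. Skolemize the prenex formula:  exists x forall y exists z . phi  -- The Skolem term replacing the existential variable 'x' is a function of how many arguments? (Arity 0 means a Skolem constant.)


Quantifier prefix: exists x forall y exists z
'x' is existentially quantified at position 1.
No universal quantifiers precede it.
Skolem function arity = 0 (a Skolem constant)

0


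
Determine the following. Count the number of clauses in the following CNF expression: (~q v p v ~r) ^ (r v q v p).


A CNF formula is a conjunction of clauses.
Clauses are separated by ^.
Counting the conjuncts: 2 clauses.

2


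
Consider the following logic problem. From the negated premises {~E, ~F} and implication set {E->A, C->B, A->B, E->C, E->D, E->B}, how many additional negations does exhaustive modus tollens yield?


Initial negated facts: {~E, ~F}
Apply modus tollens to closure:
  (no implication fires)
Final negated: {~E, ~F}
New negations: {(none)}
Count = 0

0


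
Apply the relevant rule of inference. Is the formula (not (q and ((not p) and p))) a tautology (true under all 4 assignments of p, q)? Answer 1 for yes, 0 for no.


Check all 4 assignments:
p=0, q=0: 1
p=0, q=1: 1
p=1, q=0: 1
p=1, q=1: 1
Satisfying count = 4/4.
Tautology iff count = 4: yes.

1


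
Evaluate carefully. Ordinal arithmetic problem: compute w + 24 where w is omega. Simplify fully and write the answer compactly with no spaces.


Compute w + 24.
Ordinal + is associative but NOT commutative; for finite n>0, n + w = w but w + n stays w+n.
w + 24 is already in normal form (a successor ordinal beyond w).
Result = w+24

w+24


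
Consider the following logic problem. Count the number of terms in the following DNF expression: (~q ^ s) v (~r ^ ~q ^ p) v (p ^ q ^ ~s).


A DNF formula is a disjunction of terms (conjunctions).
Terms are separated by v.
Counting the disjuncts: 3 terms.

3


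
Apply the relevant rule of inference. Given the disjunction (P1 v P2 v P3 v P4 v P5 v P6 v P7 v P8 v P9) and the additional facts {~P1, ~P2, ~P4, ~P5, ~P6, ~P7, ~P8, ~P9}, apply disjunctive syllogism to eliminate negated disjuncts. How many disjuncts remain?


Original disjuncts (9): P1, P2, P3, P4, P5, P6, P7, P8, P9
Negated (eliminate): ~P1, ~P2, ~P4, ~P5, ~P6, ~P7, ~P8, ~P9
Remaining disjuncts: P3
Count = 9 - 8 = 1

1


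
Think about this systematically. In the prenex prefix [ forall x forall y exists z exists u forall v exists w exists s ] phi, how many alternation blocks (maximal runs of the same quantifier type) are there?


Quantifier-type sequence: A A E E A E E  (A=forall, E=exists)
Group into maximal same-type runs:
  Ax2 | Ex2 | Ax1 | Ex2
Number of blocks = 4

4


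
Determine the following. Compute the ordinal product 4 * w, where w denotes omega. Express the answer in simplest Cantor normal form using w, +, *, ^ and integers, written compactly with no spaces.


Compute 4 * w.
Ordinal * is associative and left-distributive over +, but NOT commutative; for finite n>1, n*w = w but w*n stays w*n.
For finite n>0, n * w = sup{n*k : k<w} = w. So 4 * w = w.
Result = w

w


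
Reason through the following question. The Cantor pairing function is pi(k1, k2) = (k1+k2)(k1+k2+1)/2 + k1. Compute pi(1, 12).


k1 + k2 = 13
(k1+k2)(k1+k2+1)/2 = 13 * 14 / 2 = 91
pi = 91 + 1 = 92

92


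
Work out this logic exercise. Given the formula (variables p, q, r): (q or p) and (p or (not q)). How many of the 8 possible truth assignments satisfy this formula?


Evaluate all 8 assignments for p, q, r:
p=0, q=0, r=0: 0
p=0, q=0, r=1: 0
p=0, q=1, r=0: 0
p=0, q=1, r=1: 0
p=1, q=0, r=0: 1
p=1, q=0, r=1: 1
p=1, q=1, r=0: 1
p=1, q=1, r=1: 1
Satisfying count = 4

4


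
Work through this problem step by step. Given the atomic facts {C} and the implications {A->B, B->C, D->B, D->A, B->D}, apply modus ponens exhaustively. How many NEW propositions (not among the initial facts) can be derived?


Initial facts: {C}
Apply modus ponens to closure:
  (no implication fires)
Final known: {C}
New propositions: {(none)}
Count = 0

0


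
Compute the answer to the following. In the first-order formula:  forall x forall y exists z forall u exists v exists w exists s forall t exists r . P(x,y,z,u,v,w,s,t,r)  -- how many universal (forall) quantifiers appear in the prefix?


Quantifier prefix: forall x forall y exists z forall u exists v exists w exists s forall t exists r
Mark each quantifier type:
  U U E U E E E U E
Universal count = 4, Existential count = 5
Asked for universal (forall) quantifiers: 4

4


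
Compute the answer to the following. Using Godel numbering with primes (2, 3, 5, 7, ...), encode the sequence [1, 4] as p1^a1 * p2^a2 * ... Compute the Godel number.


Encode each element as an exponent of the corresponding prime:
  2^1 = 2
  3^4 = 81
Product = 2 * 81 = 162

162


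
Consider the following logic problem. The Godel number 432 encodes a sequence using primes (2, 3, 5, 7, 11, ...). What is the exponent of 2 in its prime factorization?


Factorize 432 by dividing by 2 repeatedly.
Division steps: 2 divides 432 exactly 4 time(s).
Exponent of 2 = 4

4


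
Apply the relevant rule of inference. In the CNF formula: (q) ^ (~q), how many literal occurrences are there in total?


Counting literals in each clause:
Clause 1: 1 literal(s)
Clause 2: 1 literal(s)
Total = 2

2


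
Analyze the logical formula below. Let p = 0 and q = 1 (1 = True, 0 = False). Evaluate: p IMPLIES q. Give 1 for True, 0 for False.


p = 0, q = 1
Operation: p IMPLIES q
Evaluate: 0 IMPLIES 1 = 1

1


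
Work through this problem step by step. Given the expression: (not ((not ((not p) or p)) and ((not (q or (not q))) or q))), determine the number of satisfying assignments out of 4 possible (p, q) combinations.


Check all 4 assignments:
p=0, q=0: 1
p=0, q=1: 1
p=1, q=0: 1
p=1, q=1: 1
Count of True = 4

4


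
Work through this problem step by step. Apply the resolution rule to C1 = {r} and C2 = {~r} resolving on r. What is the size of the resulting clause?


Remove r from C1 and ~r from C2.
C1 remainder: {}
C2 remainder: {}
Union (resolvent): {} (empty clause)
Resolvent has 0 literal(s).

0


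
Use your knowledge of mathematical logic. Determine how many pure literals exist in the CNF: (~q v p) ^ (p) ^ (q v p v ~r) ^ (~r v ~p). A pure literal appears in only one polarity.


Check each variable for pure literal status:
p: mixed (not pure)
q: mixed (not pure)
r: pure negative
Pure literal count = 1

1


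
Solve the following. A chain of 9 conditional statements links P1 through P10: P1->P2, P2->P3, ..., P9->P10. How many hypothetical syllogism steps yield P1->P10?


With 9 implications in a chain connecting 10 propositions:
P1->P2, P2->P3, ..., P9->P10
Steps needed = (number of implications) - 1 = 9 - 1 = 8

8


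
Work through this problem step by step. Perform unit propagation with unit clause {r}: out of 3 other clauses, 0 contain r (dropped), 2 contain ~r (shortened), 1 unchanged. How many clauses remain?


Satisfied (removed): 0
Shortened (remain): 2
Unchanged (remain): 1
Remaining = 2 + 1 = 3

3


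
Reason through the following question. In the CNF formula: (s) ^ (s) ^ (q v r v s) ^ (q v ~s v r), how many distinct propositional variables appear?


Identify each variable that appears in the formula.
Variables found: q, r, s
Count = 3

3


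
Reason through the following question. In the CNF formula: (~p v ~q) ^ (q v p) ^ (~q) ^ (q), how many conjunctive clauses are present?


A CNF formula is a conjunction of clauses.
Clauses are separated by ^.
Counting the conjuncts: 4 clauses.

4


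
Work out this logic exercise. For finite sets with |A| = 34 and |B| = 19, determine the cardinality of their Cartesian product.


The Cartesian product A x B contains all ordered pairs (a, b).
|A x B| = |A| * |B| = 34 * 19 = 646

646


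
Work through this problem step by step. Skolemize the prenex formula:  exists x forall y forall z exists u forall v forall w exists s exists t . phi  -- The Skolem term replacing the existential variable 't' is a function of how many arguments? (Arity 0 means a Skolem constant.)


Quantifier prefix: exists x forall y forall z exists u forall v forall w exists s exists t
't' is existentially quantified at position 8.
Universal variables preceding it: y, z, v, w
Skolem function arity = 4

4


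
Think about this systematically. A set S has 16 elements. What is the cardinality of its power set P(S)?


The power set of a set with n elements has 2^n elements.
|P(S)| = 2^16 = 65536

65536


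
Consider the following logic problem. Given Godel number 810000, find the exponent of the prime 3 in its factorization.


Factorize 810000 by dividing by 3 repeatedly.
Division steps: 3 divides 810000 exactly 4 time(s).
Exponent of 3 = 4

4


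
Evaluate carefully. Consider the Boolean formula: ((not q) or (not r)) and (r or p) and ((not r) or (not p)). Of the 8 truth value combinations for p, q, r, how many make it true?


Evaluate all 8 assignments for p, q, r:
p=0, q=0, r=0: 0
p=0, q=0, r=1: 1
p=0, q=1, r=0: 0
p=0, q=1, r=1: 0
p=1, q=0, r=0: 1
p=1, q=0, r=1: 0
p=1, q=1, r=0: 1
p=1, q=1, r=1: 0
Satisfying count = 3

3


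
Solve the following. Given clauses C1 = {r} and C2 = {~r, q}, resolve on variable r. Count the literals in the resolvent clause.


Remove r from C1 and ~r from C2.
C1 remainder: {}
C2 remainder: {q}
Union (resolvent): {q}
Resolvent has 1 literal(s).

1


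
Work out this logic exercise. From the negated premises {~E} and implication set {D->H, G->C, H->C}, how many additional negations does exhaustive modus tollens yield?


Initial negated facts: {~E}
Apply modus tollens to closure:
  (no implication fires)
Final negated: {~E}
New negations: {(none)}
Count = 0

0


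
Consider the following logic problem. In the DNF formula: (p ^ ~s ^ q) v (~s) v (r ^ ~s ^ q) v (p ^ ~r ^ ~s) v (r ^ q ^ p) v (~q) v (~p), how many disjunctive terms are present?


A DNF formula is a disjunction of terms (conjunctions).
Terms are separated by v.
Counting the disjuncts: 7 terms.

7


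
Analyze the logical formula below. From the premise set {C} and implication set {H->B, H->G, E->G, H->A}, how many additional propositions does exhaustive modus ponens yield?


Initial facts: {C}
Apply modus ponens to closure:
  (no implication fires)
Final known: {C}
New propositions: {(none)}
Count = 0

0


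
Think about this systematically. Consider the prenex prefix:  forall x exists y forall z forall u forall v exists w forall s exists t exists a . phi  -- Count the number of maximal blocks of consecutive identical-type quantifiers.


Quantifier-type sequence: A E A A A E A E E  (A=forall, E=exists)
Group into maximal same-type runs:
  Ax1 | Ex1 | Ax3 | Ex1 | Ax1 | Ex2
Number of blocks = 6

6


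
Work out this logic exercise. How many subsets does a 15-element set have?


The power set of a set with n elements has 2^n elements.
|P(S)| = 2^15 = 32768

32768


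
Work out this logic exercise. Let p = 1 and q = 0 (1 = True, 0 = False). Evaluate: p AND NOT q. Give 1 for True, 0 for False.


p = 1, q = 0
Operation: p AND NOT q
Evaluate: 1 AND NOT 0 = 1

1


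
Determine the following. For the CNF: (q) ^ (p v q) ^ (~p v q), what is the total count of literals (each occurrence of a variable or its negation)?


Counting literals in each clause:
Clause 1: 1 literal(s)
Clause 2: 2 literal(s)
Clause 3: 2 literal(s)
Total = 5

5


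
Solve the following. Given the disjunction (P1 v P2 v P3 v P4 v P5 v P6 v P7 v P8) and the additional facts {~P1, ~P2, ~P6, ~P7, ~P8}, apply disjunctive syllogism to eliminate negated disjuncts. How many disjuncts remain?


Original disjuncts (8): P1, P2, P3, P4, P5, P6, P7, P8
Negated (eliminate): ~P1, ~P2, ~P6, ~P7, ~P8
Remaining disjuncts: P3, P4, P5
Count = 8 - 5 = 3

3


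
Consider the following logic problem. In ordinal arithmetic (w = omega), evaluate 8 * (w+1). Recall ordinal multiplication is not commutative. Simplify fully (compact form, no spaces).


Compute 8 * (w+1).
Ordinal * is associative and left-distributive over +, but NOT commutative; for finite n>1, n*w = w but w*n stays w*n.
By left-distributivity: 8 * (w+1) = 8*w + 8*1 = w + 8 = w+8.
Result = w+8

w+8


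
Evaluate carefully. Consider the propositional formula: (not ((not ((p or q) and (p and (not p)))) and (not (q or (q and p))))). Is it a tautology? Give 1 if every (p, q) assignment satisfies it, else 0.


Check all 4 assignments:
p=0, q=0: 0
p=0, q=1: 1
p=1, q=0: 0
p=1, q=1: 1
Satisfying count = 2/4.
Tautology iff count = 4: no.

0


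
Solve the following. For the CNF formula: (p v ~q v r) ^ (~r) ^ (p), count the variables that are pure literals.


Check each variable for pure literal status:
p: pure positive
q: pure negative
r: mixed (not pure)
Pure literal count = 2

2


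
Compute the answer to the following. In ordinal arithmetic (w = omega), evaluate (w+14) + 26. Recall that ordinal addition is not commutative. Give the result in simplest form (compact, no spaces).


Compute (w+14) + 26.
Ordinal + is associative but NOT commutative; for finite n>0, n + w = w but w + n stays w+n.
By associativity: (w+14) + 26 = w + (14+26) = w+40.
Result = w+40

w+40


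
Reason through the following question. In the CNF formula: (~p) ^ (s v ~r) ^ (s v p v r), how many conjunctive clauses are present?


A CNF formula is a conjunction of clauses.
Clauses are separated by ^.
Counting the conjuncts: 3 clauses.

3


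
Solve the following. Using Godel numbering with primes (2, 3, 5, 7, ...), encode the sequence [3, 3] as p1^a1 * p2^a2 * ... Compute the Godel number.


Encode each element as an exponent of the corresponding prime:
  2^3 = 8
  3^3 = 27
Product = 8 * 27 = 216

216


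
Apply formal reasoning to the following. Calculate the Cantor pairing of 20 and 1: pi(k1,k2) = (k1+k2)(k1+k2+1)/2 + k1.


k1 + k2 = 21
(k1+k2)(k1+k2+1)/2 = 21 * 22 / 2 = 231
pi = 231 + 20 = 251

251


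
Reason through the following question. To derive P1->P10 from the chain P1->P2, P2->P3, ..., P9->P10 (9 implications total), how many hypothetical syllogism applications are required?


With 9 implications in a chain connecting 10 propositions:
P1->P2, P2->P3, ..., P9->P10
Steps needed = (number of implications) - 1 = 9 - 1 = 8

8


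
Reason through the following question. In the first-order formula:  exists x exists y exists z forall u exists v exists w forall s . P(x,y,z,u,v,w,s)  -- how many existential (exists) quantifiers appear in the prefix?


Quantifier prefix: exists x exists y exists z forall u exists v exists w forall s
Mark each quantifier type:
  E E E U E E U
Universal count = 2, Existential count = 5
Asked for existential (exists) quantifiers: 5

5


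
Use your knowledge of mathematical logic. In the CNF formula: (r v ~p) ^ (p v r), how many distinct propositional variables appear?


Identify each variable that appears in the formula.
Variables found: p, r
Count = 2

2


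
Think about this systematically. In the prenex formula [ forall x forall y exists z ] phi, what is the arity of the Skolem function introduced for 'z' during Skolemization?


Quantifier prefix: forall x forall y exists z
'z' is existentially quantified at position 3.
Universal variables preceding it: x, y
Skolem function arity = 2

2


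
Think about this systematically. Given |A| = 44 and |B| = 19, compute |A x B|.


The Cartesian product A x B contains all ordered pairs (a, b).
|A x B| = |A| * |B| = 44 * 19 = 836

836


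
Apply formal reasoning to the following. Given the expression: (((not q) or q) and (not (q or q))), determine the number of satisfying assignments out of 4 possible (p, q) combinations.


Check all 4 assignments:
p=0, q=0: 1
p=0, q=1: 0
p=1, q=0: 1
p=1, q=1: 0
Count of True = 2

2


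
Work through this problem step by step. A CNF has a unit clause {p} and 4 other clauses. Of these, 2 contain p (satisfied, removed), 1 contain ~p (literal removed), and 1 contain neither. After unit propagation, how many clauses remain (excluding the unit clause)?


Satisfied (removed): 2
Shortened (remain): 1
Unchanged (remain): 1
Remaining = 1 + 1 = 2

2


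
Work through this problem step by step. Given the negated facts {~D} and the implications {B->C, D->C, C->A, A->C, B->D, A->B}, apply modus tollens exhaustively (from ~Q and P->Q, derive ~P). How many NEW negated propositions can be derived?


Initial negated facts: {~D}
Apply modus tollens to closure:
  ~D and B->D  =>  ~B
  ~B and A->B  =>  ~A
  ~A and C->A  =>  ~C
Final negated: {~A, ~B, ~C, ~D}
New negations: {~A, ~B, ~C}
Count = 3

3


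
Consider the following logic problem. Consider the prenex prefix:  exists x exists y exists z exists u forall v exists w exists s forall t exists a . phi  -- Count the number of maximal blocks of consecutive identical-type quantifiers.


Quantifier-type sequence: E E E E A E E A E  (A=forall, E=exists)
Group into maximal same-type runs:
  Ex4 | Ax1 | Ex2 | Ax1 | Ex1
Number of blocks = 5

5


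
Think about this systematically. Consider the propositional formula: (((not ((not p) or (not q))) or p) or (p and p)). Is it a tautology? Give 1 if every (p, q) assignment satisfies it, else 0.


Check all 4 assignments:
p=0, q=0: 0
p=0, q=1: 0
p=1, q=0: 1
p=1, q=1: 1
Satisfying count = 2/4.
Tautology iff count = 4: no.

0


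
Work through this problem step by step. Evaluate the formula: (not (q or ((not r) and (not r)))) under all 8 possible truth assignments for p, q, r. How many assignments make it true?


Check all 8 assignments:
p=0, q=0, r=0: 0
p=0, q=0, r=1: 1
p=0, q=1, r=0: 0
p=0, q=1, r=1: 0
p=1, q=0, r=0: 0
p=1, q=0, r=1: 1
p=1, q=1, r=0: 0
p=1, q=1, r=1: 0
Count of True = 2

2


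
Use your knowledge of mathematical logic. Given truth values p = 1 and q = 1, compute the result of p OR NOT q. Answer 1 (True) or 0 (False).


p = 1, q = 1
Operation: p OR NOT q
Evaluate: 1 OR NOT 1 = 1

1


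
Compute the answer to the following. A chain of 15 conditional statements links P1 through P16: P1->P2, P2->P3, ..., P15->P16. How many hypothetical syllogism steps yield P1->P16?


With 15 implications in a chain connecting 16 propositions:
P1->P2, P2->P3, ..., P15->P16
Steps needed = (number of implications) - 1 = 15 - 1 = 14

14


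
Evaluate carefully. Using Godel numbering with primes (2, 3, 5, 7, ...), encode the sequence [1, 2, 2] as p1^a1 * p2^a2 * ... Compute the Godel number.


Encode each element as an exponent of the corresponding prime:
  2^1 = 2
  3^2 = 9
  5^2 = 25
Product = 2 * 9 * 25 = 450

450


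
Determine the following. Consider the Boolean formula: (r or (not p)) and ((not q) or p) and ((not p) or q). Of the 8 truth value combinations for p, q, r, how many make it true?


Evaluate all 8 assignments for p, q, r:
p=0, q=0, r=0: 1
p=0, q=0, r=1: 1
p=0, q=1, r=0: 0
p=0, q=1, r=1: 0
p=1, q=0, r=0: 0
p=1, q=0, r=1: 0
p=1, q=1, r=0: 0
p=1, q=1, r=1: 1
Satisfying count = 3

3


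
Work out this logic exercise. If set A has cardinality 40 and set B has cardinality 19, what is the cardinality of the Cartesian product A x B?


The Cartesian product A x B contains all ordered pairs (a, b).
|A x B| = |A| * |B| = 40 * 19 = 760

760


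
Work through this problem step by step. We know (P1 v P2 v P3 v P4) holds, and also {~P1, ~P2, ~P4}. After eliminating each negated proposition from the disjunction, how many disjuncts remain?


Original disjuncts (4): P1, P2, P3, P4
Negated (eliminate): ~P1, ~P2, ~P4
Remaining disjuncts: P3
Count = 4 - 3 = 1

1


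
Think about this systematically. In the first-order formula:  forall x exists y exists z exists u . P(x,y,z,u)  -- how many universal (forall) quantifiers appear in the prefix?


Quantifier prefix: forall x exists y exists z exists u
Mark each quantifier type:
  U E E E
Universal count = 1, Existential count = 3
Asked for universal (forall) quantifiers: 1

1


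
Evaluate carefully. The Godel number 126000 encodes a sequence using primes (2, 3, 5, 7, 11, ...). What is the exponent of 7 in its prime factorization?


Factorize 126000 by dividing by 7 repeatedly.
Division steps: 7 divides 126000 exactly 1 time(s).
Exponent of 7 = 1

1


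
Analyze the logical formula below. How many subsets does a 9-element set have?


The power set of a set with n elements has 2^n elements.
|P(S)| = 2^9 = 512

512


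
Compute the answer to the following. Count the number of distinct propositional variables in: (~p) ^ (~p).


Identify each variable that appears in the formula.
Variables found: p
Count = 1

1


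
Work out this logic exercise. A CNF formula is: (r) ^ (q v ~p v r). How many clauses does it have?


A CNF formula is a conjunction of clauses.
Clauses are separated by ^.
Counting the conjuncts: 2 clauses.

2


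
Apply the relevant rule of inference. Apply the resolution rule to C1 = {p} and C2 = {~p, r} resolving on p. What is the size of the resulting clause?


Remove p from C1 and ~p from C2.
C1 remainder: {}
C2 remainder: {r}
Union (resolvent): {r}
Resolvent has 1 literal(s).

1


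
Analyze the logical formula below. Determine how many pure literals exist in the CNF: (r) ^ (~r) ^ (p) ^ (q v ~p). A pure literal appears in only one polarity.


Check each variable for pure literal status:
p: mixed (not pure)
q: pure positive
r: mixed (not pure)
Pure literal count = 1

1


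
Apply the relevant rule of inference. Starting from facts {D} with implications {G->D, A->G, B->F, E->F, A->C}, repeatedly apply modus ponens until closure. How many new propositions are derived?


Initial facts: {D}
Apply modus ponens to closure:
  (no implication fires)
Final known: {D}
New propositions: {(none)}
Count = 0

0


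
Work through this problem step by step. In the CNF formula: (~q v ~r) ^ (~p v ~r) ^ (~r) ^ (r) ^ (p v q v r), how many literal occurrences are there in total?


Counting literals in each clause:
Clause 1: 2 literal(s)
Clause 2: 2 literal(s)
Clause 3: 1 literal(s)
Clause 4: 1 literal(s)
Clause 5: 3 literal(s)
Total = 9

9


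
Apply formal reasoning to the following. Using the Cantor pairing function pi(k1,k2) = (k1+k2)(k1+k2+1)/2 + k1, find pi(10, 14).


k1 + k2 = 24
(k1+k2)(k1+k2+1)/2 = 24 * 25 / 2 = 300
pi = 300 + 10 = 310

310


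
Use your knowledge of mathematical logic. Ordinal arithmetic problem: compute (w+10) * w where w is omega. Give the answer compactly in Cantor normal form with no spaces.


Compute (w+10) * w.
Ordinal * is associative and left-distributive over +, but NOT commutative; for finite n>1, n*w = w but w*n stays w*n.
(w+10) * w = sup{(w+10)*k : k<w} = sup{w*k+10} = w^2 (the +10 tail is absorbed in the limit).
Result = w^2

w^2


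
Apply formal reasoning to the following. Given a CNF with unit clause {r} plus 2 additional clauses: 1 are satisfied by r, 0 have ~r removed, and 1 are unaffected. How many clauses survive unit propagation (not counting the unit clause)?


Satisfied (removed): 1
Shortened (remain): 0
Unchanged (remain): 1
Remaining = 0 + 1 = 1

1


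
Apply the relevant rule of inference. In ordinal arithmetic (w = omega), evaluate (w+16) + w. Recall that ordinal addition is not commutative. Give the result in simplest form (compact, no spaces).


Compute (w+16) + w.
Ordinal + is associative but NOT commutative; for finite n>0, n + w = w but w + n stays w+n.
(w+16) + w = w + (16+w) = w + w = w*2 (the finite tail 16 is absorbed by the right w).
Result = w*2

w*2


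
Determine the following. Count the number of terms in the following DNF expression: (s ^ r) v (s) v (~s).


A DNF formula is a disjunction of terms (conjunctions).
Terms are separated by v.
Counting the disjuncts: 3 terms.

3


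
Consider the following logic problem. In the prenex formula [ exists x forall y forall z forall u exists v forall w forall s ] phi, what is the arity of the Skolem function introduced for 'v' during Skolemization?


Quantifier prefix: exists x forall y forall z forall u exists v forall w forall s
'v' is existentially quantified at position 5.
Universal variables preceding it: y, z, u
Skolem function arity = 3

3


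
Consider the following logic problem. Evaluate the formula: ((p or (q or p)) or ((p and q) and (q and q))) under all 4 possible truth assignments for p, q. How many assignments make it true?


Check all 4 assignments:
p=0, q=0: 0
p=0, q=1: 1
p=1, q=0: 1
p=1, q=1: 1
Count of True = 3

3


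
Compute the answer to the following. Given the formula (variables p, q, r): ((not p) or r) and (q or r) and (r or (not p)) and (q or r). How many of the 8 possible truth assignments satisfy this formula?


Evaluate all 8 assignments for p, q, r:
p=0, q=0, r=0: 0
p=0, q=0, r=1: 1
p=0, q=1, r=0: 1
p=0, q=1, r=1: 1
p=1, q=0, r=0: 0
p=1, q=0, r=1: 1
p=1, q=1, r=0: 0
p=1, q=1, r=1: 1
Satisfying count = 5

5


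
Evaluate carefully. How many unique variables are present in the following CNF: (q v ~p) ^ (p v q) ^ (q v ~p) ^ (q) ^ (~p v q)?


Identify each variable that appears in the formula.
Variables found: p, q
Count = 2

2


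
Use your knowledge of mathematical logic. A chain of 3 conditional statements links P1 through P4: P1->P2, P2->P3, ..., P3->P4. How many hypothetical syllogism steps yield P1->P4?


With 3 implications in a chain connecting 4 propositions:
P1->P2, P2->P3, ..., P3->P4
Steps needed = (number of implications) - 1 = 3 - 1 = 2

2


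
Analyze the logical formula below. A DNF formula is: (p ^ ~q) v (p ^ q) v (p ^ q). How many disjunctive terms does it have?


A DNF formula is a disjunction of terms (conjunctions).
Terms are separated by v.
Counting the disjuncts: 3 terms.

3


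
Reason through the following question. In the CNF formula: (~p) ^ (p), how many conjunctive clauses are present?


A CNF formula is a conjunction of clauses.
Clauses are separated by ^.
Counting the conjuncts: 2 clauses.

2


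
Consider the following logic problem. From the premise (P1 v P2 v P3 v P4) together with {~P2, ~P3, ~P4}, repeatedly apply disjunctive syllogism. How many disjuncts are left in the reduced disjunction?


Original disjuncts (4): P1, P2, P3, P4
Negated (eliminate): ~P2, ~P3, ~P4
Remaining disjuncts: P1
Count = 4 - 3 = 1

1


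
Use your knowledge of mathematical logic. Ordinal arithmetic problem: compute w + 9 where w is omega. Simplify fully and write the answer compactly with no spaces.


Compute w + 9.
Ordinal + is associative but NOT commutative; for finite n>0, n + w = w but w + n stays w+n.
w + 9 is already in normal form (a successor ordinal beyond w).
Result = w+9

w+9


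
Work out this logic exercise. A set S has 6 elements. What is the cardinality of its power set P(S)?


The power set of a set with n elements has 2^n elements.
|P(S)| = 2^6 = 64

64


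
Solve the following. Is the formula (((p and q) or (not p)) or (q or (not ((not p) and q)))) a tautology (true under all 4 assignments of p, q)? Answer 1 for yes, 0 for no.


Check all 4 assignments:
p=0, q=0: 1
p=0, q=1: 1
p=1, q=0: 1
p=1, q=1: 1
Satisfying count = 4/4.
Tautology iff count = 4: yes.

1


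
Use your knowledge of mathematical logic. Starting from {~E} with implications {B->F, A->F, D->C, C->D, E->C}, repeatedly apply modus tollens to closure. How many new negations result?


Initial negated facts: {~E}
Apply modus tollens to closure:
  (no implication fires)
Final negated: {~E}
New negations: {(none)}
Count = 0

0


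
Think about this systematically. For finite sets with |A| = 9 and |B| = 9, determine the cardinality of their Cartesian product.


The Cartesian product A x B contains all ordered pairs (a, b).
|A x B| = |A| * |B| = 9 * 9 = 81

81


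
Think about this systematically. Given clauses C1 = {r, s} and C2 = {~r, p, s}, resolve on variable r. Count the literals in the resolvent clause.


Remove r from C1 and ~r from C2.
C1 remainder: {s}
C2 remainder: {p, s}
Union (resolvent): {p, s}
Resolvent has 2 literal(s).

2


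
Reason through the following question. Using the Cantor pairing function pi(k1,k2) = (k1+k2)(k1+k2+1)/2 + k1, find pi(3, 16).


k1 + k2 = 19
(k1+k2)(k1+k2+1)/2 = 19 * 20 / 2 = 190
pi = 190 + 3 = 193

193


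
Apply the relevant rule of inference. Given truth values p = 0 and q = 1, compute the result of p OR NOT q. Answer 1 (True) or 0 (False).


p = 0, q = 1
Operation: p OR NOT q
Evaluate: 0 OR NOT 1 = 0

0


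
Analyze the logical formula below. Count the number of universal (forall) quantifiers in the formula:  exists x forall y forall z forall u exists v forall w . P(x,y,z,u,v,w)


Quantifier prefix: exists x forall y forall z forall u exists v forall w
Mark each quantifier type:
  E U U U E U
Universal count = 4, Existential count = 2
Asked for universal (forall) quantifiers: 4

4


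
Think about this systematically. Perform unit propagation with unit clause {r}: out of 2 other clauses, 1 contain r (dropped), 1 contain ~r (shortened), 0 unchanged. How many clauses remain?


Satisfied (removed): 1
Shortened (remain): 1
Unchanged (remain): 0
Remaining = 1 + 0 = 1

1


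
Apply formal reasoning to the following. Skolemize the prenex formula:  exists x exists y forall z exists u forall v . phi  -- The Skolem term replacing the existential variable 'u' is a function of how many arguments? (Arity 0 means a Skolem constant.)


Quantifier prefix: exists x exists y forall z exists u forall v
'u' is existentially quantified at position 4.
Universal variables preceding it: z
Skolem function arity = 1

1


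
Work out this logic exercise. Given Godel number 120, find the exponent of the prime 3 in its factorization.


Factorize 120 by dividing by 3 repeatedly.
Division steps: 3 divides 120 exactly 1 time(s).
Exponent of 3 = 1

1


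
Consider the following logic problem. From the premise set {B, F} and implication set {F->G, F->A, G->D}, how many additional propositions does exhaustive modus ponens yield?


Initial facts: {B, F}
Apply modus ponens to closure:
  F and F->G  =>  G
  F and F->A  =>  A
  G and G->D  =>  D
Final known: {A, B, D, F, G}
New propositions: {A, D, G}
Count = 3

3


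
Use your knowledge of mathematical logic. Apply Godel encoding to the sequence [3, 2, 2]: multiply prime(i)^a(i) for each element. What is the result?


Encode each element as an exponent of the corresponding prime:
  2^3 = 8
  3^2 = 9
  5^2 = 25
Product = 8 * 9 * 25 = 1800

1800


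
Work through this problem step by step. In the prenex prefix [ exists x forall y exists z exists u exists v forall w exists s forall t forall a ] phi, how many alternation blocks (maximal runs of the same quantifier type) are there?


Quantifier-type sequence: E A E E E A E A A  (A=forall, E=exists)
Group into maximal same-type runs:
  Ex1 | Ax1 | Ex3 | Ax1 | Ex1 | Ax2
Number of blocks = 6

6


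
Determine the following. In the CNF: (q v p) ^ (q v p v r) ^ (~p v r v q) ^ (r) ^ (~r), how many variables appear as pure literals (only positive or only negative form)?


Check each variable for pure literal status:
p: mixed (not pure)
q: pure positive
r: mixed (not pure)
Pure literal count = 1

1


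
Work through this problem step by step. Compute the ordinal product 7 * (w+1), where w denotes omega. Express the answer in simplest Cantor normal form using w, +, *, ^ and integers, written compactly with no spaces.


Compute 7 * (w+1).
Ordinal * is associative and left-distributive over +, but NOT commutative; for finite n>1, n*w = w but w*n stays w*n.
By left-distributivity: 7 * (w+1) = 7*w + 7*1 = w + 7 = w+7.
Result = w+7

w+7


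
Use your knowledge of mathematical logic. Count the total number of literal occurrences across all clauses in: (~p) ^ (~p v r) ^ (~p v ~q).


Counting literals in each clause:
Clause 1: 1 literal(s)
Clause 2: 2 literal(s)
Clause 3: 2 literal(s)
Total = 5

5


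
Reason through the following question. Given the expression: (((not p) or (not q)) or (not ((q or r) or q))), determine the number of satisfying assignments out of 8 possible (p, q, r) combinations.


Check all 8 assignments:
p=0, q=0, r=0: 1
p=0, q=0, r=1: 1
p=0, q=1, r=0: 1
p=0, q=1, r=1: 1
p=1, q=0, r=0: 1
p=1, q=0, r=1: 1
p=1, q=1, r=0: 0
p=1, q=1, r=1: 0
Count of True = 6

6


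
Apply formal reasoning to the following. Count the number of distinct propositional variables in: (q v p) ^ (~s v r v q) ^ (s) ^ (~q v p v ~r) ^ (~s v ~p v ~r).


Identify each variable that appears in the formula.
Variables found: p, q, r, s
Count = 4

4


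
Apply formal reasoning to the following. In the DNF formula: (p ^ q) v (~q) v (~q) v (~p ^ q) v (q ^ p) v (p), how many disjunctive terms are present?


A DNF formula is a disjunction of terms (conjunctions).
Terms are separated by v.
Counting the disjuncts: 6 terms.

6


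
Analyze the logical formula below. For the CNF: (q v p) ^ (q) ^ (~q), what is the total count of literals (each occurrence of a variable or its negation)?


Counting literals in each clause:
Clause 1: 2 literal(s)
Clause 2: 1 literal(s)
Clause 3: 1 literal(s)
Total = 4

4
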